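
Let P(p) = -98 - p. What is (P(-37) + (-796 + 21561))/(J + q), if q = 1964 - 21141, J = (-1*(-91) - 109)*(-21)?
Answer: -20704/18799 ≈ -1.1013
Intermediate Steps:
J = 378 (J = (91 - 109)*(-21) = -18*(-21) = 378)
q = -19177
(P(-37) + (-796 + 21561))/(J + q) = ((-98 - 1*(-37)) + (-796 + 21561))/(378 - 19177) = ((-98 + 37) + 20765)/(-18799) = (-61 + 20765)*(-1/18799) = 20704*(-1/18799) = -20704/18799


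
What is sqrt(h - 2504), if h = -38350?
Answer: I*sqrt(40854) ≈ 202.12*I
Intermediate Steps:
sqrt(h - 2504) = sqrt(-38350 - 2504) = sqrt(-40854) = I*sqrt(40854)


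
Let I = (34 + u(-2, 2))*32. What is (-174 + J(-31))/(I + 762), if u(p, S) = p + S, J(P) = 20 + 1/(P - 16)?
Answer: -7239/86950 ≈ -0.083255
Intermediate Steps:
J(P) = 20 + 1/(-16 + P)
u(p, S) = S + p
I = 1088 (I = (34 + (2 - 2))*32 = (34 + 0)*32 = 34*32 = 1088)
(-174 + J(-31))/(I + 762) = (-174 + (-319 + 20*(-31))/(-16 - 31))/(1088 + 762) = (-174 + (-319 - 620)/(-47))/1850 = (-174 - 1/47*(-939))*(1/1850) = (-174 + 939/47)*(1/1850) = -7239/47*1/1850 = -7239/86950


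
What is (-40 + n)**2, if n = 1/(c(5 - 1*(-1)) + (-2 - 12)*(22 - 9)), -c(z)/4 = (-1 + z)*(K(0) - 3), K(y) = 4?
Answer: 65302561/40804 ≈ 1600.4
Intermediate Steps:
c(z) = 4 - 4*z (c(z) = -4*(-1 + z)*(4 - 3) = -4*(-1 + z) = 4 - 4*z)
n = -1/202 (n = 1/((4 - 4*(5 - 1*(-1))) + (-2 - 12)*(22 - 9)) = 1/((4 - 4*(5 + 1)) - 14*13) = 1/((4 - 4*6) - 182) = 1/((4 - 24) - 182) = 1/(-20 - 182) = 1/(-202) = -1/202 ≈ -0.0049505)
(-40 + n)**2 = (-40 - 1/202)**2 = (-8081/202)**2 = 65302561/40804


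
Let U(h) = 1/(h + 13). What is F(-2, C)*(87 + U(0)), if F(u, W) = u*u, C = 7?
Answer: 4528/13 ≈ 348.31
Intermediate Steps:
U(h) = 1/(13 + h)
F(u, W) = u²
F(-2, C)*(87 + U(0)) = (-2)²*(87 + 1/(13 + 0)) = 4*(87 + 1/13) = 4*(1132/13) = 4528/13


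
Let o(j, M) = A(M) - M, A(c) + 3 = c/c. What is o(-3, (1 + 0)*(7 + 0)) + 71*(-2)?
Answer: -151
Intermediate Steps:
A(c) = -2 (A(c) = -3 + c/c = -3 + 1 = -2)
o(j, M) = -2 - M
o(-3, (1 + 0)*(7 + 0)) + 71*(-2) = (-2 - (1 + 0)*(7 + 0)) + 71*(-2) = (-2 - 7) - 142 = -9 - 142 = -151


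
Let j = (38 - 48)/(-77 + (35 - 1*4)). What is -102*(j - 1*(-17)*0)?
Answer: -510/23 ≈ -22.174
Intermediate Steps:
j = 5/23 (j = -10/(-77 + (35 - 4)) = -10/(-77 + 31) = -10/(-46) = -10*(-1/46) = 5/23 ≈ 0.21739)
-102*(j - 1*(-17)*0) = -102*(5/23 - 1*(-17)*0) = -102*(5/23 + 17*0) = -102*(5/23 + 0) = -102*5/23 = -510/23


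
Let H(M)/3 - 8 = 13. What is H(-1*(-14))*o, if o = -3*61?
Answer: -11529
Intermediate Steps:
o = -183
H(M) = 63 (H(M) = 24 + 3*13 = 24 + 39 = 63)
H(-1*(-14))*o = 63*(-183) = -11529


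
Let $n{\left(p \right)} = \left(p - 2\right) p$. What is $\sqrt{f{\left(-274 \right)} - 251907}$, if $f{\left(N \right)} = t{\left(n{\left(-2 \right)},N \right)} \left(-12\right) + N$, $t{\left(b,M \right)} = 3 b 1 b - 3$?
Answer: $23 i \sqrt{481} \approx 504.43 i$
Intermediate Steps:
$n{\left(p \right)} = p \left(-2 + p\right)$ ($n{\left(p \right)} = \left(-2 + p\right) p = p \left(-2 + p\right)$)
$t{\left(b,M \right)} = -3 + 3 b^{2}$ ($t{\left(b,M \right)} = 3 b b - 3 = 3 b^{2} - 3 = -3 + 3 b^{2}$)
$f{\left(N \right)} = -2268 + N$ ($f{\left(N \right)} = \left(-3 + 3 \left(- 2 \left(-2 - 2\right)\right)^{2}\right) \left(-12\right) + N = \left(-3 + 3 \left(\left(-2\right) \left(-4\right)\right)^{2}\right) \left(-12\right) + N = \left(-3 + 3 \cdot 8^{2}\right) \left(-12\right) + N = \left(-3 + 3 \cdot 64\right) \left(-12\right) + N = \left(-3 + 192\right) \left(-12\right) + N = 189 \left(-12\right) + N = -2268 + N$)
$\sqrt{f{\left(-274 \right)} - 251907} = \sqrt{\left(-2268 - 274\right) - 251907} = \sqrt{-2542 - 251907} = \sqrt{-254449} = 23 i \sqrt{481}$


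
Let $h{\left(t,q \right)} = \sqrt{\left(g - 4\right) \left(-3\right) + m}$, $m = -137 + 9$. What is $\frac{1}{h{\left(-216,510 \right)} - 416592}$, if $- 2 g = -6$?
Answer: $- \frac{416592}{173548894589} - \frac{5 i \sqrt{5}}{173548894589} \approx -2.4004 \cdot 10^{-6} - 6.4422 \cdot 10^{-11} i$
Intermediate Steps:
$g = 3$ ($g = \left(- \frac{1}{2}\right) \left(-6\right) = 3$)
$m = -128$
$h{\left(t,q \right)} = 5 i \sqrt{5}$ ($h{\left(t,q \right)} = \sqrt{\left(3 - 4\right) \left(-3\right) - 128} = \sqrt{\left(-1\right) \left(-3\right) - 128} = \sqrt{3 - 128} = \sqrt{-125} = 5 i \sqrt{5}$)
$\frac{1}{h{\left(-216,510 \right)} - 416592} = \frac{1}{5 i \sqrt{5} - 416592} = \frac{1}{-416592 + 5 i \sqrt{5}}$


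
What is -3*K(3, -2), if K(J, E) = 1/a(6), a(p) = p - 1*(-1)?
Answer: -3/7 ≈ -0.42857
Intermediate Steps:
a(p) = 1 + p (a(p) = p + 1 = 1 + p)
K(J, E) = ⅐ (K(J, E) = 1/(1 + 6) = 1/7 = ⅐)
-3*K(3, -2) = -3*⅐ = -3/7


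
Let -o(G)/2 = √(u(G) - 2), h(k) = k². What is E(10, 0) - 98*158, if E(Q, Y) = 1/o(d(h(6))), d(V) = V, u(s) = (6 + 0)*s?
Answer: -15484 - √214/428 ≈ -15484.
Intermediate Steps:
u(s) = 6*s
o(G) = -2*√(-2 + 6*G) (o(G) = -2*√(6*G - 2) = -2*√(-2 + 6*G))
E(Q, Y) = -√214/428 (E(Q, Y) = 1/(-2*√(-2 + 6*6²)) = 1/(-2*√(-2 + 6*36)) = 1/(-2*√(-2 + 216)) = 1/(-2*√214) = -√214/428)
E(10, 0) - 98*158 = -√214/428 - 98*158 = -√214/428 - 15484 = -15484 - √214/428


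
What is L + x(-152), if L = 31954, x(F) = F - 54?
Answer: 31748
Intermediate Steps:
x(F) = -54 + F
L + x(-152) = 31954 + (-54 - 152) = 31954 - 206 = 31748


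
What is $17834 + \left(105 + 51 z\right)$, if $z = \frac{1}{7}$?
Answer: $\frac{125624}{7} \approx 17946.0$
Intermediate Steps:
$z = \frac{1}{7} \approx 0.14286$
$17834 + \left(105 + 51 z\right) = 17834 + \left(105 + 51 \cdot \frac{1}{7}\right) = 17834 + \left(105 + \frac{51}{7}\right) = 17834 + \frac{786}{7} = \frac{125624}{7}$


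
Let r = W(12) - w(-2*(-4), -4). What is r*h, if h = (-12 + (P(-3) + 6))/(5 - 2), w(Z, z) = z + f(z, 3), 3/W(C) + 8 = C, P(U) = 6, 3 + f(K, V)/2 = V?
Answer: 0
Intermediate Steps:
f(K, V) = -6 + 2*V
W(C) = 3/(-8 + C)
w(Z, z) = z (w(Z, z) = z + (-6 + 2*3) = z + (-6 + 6) = z + 0 = z)
r = 19/4 (r = 3/(-8 + 12) - 1*(-4) = 3/4 + 4 = 3*(¼) + 4 = ¾ + 4 = 19/4 ≈ 4.7500)
h = 0 (h = (-12 + (6 + 6))/(5 - 2) = (-12 + 12)/3 = 0*(⅓) = 0)
r*h = (19/4)*0 = 0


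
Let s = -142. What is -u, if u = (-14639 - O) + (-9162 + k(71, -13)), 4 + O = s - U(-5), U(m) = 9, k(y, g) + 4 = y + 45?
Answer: 23534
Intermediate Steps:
k(y, g) = 41 + y (k(y, g) = -4 + (y + 45) = -4 + (45 + y) = 41 + y)
O = -155 (O = -4 + (-142 - 1*9) = -4 + (-142 - 9) = -4 - 151 = -155)
u = -23534 (u = (-14639 - 1*(-155)) + (-9162 + (41 + 71)) = (-14639 + 155) + (-9162 + 112) = -14484 - 9050 = -23534)
-u = -1*(-23534) = 23534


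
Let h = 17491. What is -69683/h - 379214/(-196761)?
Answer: -7078064689/3441546651 ≈ -2.0567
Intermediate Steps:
-69683/h - 379214/(-196761) = -69683/17491 - 379214/(-196761) = -69683*1/17491 - 379214*(-1/196761) = -69683/17491 + 379214/196761 = -7078064689/3441546651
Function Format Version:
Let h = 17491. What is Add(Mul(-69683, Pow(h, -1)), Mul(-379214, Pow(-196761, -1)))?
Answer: Rational(-7078064689, 3441546651) ≈ -2.0567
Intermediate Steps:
Add(Mul(-69683, Pow(h, -1)), Mul(-379214, Pow(-196761, -1))) = Add(Mul(-69683, Pow(17491, -1)), Mul(-379214, Pow(-196761, -1))) = Add(Mul(-69683, Rational(1, 17491)), Mul(-379214, Rational(-1, 196761))) = Add(Rational(-69683, 17491), Rational(379214, 196761)) = Rational(-7078064689, 3441546651)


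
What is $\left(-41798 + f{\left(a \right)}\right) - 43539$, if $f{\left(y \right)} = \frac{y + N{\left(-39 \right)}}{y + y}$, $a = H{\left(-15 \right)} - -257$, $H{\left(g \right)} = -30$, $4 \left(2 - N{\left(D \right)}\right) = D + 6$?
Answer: $- \frac{154971043}{1816} \approx -85337.0$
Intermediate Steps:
$N{\left(D \right)} = \frac{1}{2} - \frac{D}{4}$ ($N{\left(D \right)} = 2 - \frac{D + 6}{4} = 2 - \frac{6 + D}{4} = 2 - \left(\frac{3}{2} + \frac{D}{4}\right) = \frac{1}{2} - \frac{D}{4}$)
$a = 227$ ($a = -30 - -257 = -30 + 257 = 227$)
$f{\left(y \right)} = \frac{\frac{41}{4} + y}{2 y}$ ($f{\left(y \right)} = \frac{y + \left(\frac{1}{2} - - \frac{39}{4}\right)}{y + y} = \frac{y + \left(\frac{1}{2} + \frac{39}{4}\right)}{2 y} = \left(y + \frac{41}{4}\right) \frac{1}{2 y} = \left(\frac{41}{4} + y\right) \frac{1}{2 y} = \frac{\frac{41}{4} + y}{2 y}$)
$\left(-41798 + f{\left(a \right)}\right) - 43539 = \left(-41798 + \frac{41 + 4 \cdot 227}{8 \cdot 227}\right) - 43539 = \left(-41798 + \frac{1}{8} \cdot \frac{1}{227} \left(41 + 908\right)\right) - 43539 = \left(-41798 + \frac{1}{8} \cdot \frac{1}{227} \cdot 949\right) - 43539 = \left(-41798 + \frac{949}{1816}\right) - 43539 = - \frac{75904219}{1816} - 43539 = - \frac{154971043}{1816}$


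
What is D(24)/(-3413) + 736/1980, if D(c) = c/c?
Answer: 627497/1689435 ≈ 0.37142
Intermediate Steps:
D(c) = 1
D(24)/(-3413) + 736/1980 = 1/(-3413) + 736/1980 = 1*(-1/3413) + 736*(1/1980) = -1/3413 + 184/495 = 627497/1689435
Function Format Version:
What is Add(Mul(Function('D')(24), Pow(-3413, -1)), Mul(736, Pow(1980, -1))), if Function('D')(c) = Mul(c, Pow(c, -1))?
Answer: Rational(627497, 1689435) ≈ 0.37142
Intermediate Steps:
Function('D')(c) = 1
Add(Mul(Function('D')(24), Pow(-3413, -1)), Mul(736, Pow(1980, -1))) = Add(Mul(1, Pow(-3413, -1)), Mul(736, Pow(1980, -1))) = Add(Mul(1, Rational(-1, 3413)), Mul(736, Rational(1, 1980))) = Add(Rational(-1, 3413), Rational(184, 495)) = Rational(627497, 1689435)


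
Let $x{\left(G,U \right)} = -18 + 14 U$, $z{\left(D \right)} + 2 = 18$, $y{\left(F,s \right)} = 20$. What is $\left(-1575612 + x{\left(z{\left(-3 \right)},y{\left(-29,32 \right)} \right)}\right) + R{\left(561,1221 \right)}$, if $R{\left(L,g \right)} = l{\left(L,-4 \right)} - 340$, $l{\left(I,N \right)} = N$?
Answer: $-1575694$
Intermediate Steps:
$z{\left(D \right)} = 16$ ($z{\left(D \right)} = -2 + 18 = 16$)
$R{\left(L,g \right)} = -344$ ($R{\left(L,g \right)} = -4 - 340 = -344$)
$\left(-1575612 + x{\left(z{\left(-3 \right)},y{\left(-29,32 \right)} \right)}\right) + R{\left(561,1221 \right)} = \left(-1575612 + \left(-18 + 14 \cdot 20\right)\right) - 344 = \left(-1575612 + \left(-18 + 280\right)\right) - 344 = \left(-1575612 + 262\right) - 344 = -1575350 - 344 = -1575694$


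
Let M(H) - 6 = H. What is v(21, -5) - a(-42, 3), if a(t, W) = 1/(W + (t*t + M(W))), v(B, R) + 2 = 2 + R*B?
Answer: -186481/1776 ≈ -105.00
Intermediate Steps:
M(H) = 6 + H
v(B, R) = B*R (v(B, R) = -2 + (2 + R*B) = -2 + (2 + B*R) = B*R)
a(t, W) = 1/(6 + t² + 2*W) (a(t, W) = 1/(W + (t*t + (6 + W))) = 1/(W + (t² + (6 + W))) = 1/(W + (6 + W + t²)) = 1/(6 + t² + 2*W))
v(21, -5) - a(-42, 3) = 21*(-5) - 1/(6 + (-42)² + 2*3) = -105 - 1/(6 + 1764 + 6) = -105 - 1/1776 = -186481/1776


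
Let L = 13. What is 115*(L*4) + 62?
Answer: 6042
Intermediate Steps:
115*(L*4) + 62 = 115*(13*4) + 62 = 115*52 + 62 = 5980 + 62 = 6042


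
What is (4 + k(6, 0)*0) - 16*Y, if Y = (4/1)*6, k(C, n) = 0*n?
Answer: -380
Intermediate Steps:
k(C, n) = 0
Y = 24 (Y = (1*4)*6 = 4*6 = 24)
(4 + k(6, 0)*0) - 16*Y = (4 + 0*0) - 16*24 = (4 + 0) - 384 = 4 - 384 = -380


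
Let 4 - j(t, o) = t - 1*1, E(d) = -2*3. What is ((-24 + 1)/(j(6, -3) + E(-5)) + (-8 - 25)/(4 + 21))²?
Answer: 118336/30625 ≈ 3.8640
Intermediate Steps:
E(d) = -6
j(t, o) = 5 - t (j(t, o) = 4 - (t - 1*1) = 4 - (t - 1) = 4 - (-1 + t) = 4 + (1 - t) = 5 - t)
((-24 + 1)/(j(6, -3) + E(-5)) + (-8 - 25)/(4 + 21))² = ((-24 + 1)/((5 - 1*6) - 6) + (-8 - 25)/(4 + 21))² = (-23/((5 - 6) - 6) - 33/25)² = (-23/(-1 - 6) - 33*1/25)² = (-23/(-7) - 33/25)² = (-23*(-⅐) - 33/25)² = (23/7 - 33/25)² = (344/175)² = 118336/30625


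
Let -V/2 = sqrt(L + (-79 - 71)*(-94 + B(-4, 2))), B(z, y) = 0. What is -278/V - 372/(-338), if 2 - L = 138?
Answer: 186/169 + 139*sqrt(3491)/6982 ≈ 2.2769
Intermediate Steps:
L = -136 (L = 2 - 1*138 = 2 - 138 = -136)
V = -4*sqrt(3491) (V = -2*sqrt(-136 + (-79 - 71)*(-94 + 0)) = -2*sqrt(-136 - 150*(-94)) = -2*sqrt(-136 + 14100) = -4*sqrt(3491) ≈ -236.34)
-278/V - 372/(-338) = -278*(-sqrt(3491)/13964) - 372/(-338) = -(-139)*sqrt(3491)/6982 - 372*(-1/338) = 139*sqrt(3491)/6982 + 186/169 = 186/169 + 139*sqrt(3491)/6982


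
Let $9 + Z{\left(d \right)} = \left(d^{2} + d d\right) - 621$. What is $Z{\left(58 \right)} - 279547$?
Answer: $-273449$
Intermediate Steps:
$Z{\left(d \right)} = -630 + 2 d^{2}$ ($Z{\left(d \right)} = -9 - \left(621 - d^{2} - d d\right) = -9 + \left(\left(d^{2} + d^{2}\right) - 621\right) = -9 + \left(2 d^{2} - 621\right) = -9 + \left(-621 + 2 d^{2}\right) = -630 + 2 d^{2}$)
$Z{\left(58 \right)} - 279547 = \left(-630 + 2 \cdot 58^{2}\right) - 279547 = \left(-630 + 2 \cdot 3364\right) - 279547 = \left(-630 + 6728\right) - 279547 = 6098 - 279547 = -273449$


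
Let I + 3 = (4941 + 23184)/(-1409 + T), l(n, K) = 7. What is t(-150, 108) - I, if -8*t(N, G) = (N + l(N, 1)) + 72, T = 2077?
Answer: -40385/1336 ≈ -30.228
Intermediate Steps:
t(N, G) = -79/8 - N/8 (t(N, G) = -((N + 7) + 72)/8 = -((7 + N) + 72)/8 = -(79 + N)/8 = -79/8 - N/8)
I = 26121/668 (I = -3 + (4941 + 23184)/(-1409 + 2077) = -3 + 28125/668 = 26121/668 ≈ 39.103)
t(-150, 108) - I = (-79/8 - 1/8*(-150)) - 1*26121/668 = (-79/8 + 75/4) - 26121/668 = 71/8 - 26121/668 = -40385/1336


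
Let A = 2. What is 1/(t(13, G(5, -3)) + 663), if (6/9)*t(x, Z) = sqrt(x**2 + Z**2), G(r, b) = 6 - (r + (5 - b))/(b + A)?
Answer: 442/292251 - sqrt(530)/292251 ≈ 0.0014336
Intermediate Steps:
G(r, b) = 6 - (5 + r - b)/(2 + b) (G(r, b) = 6 - (r + (5 - b))/(b + 2) = 6 - (5 + r - b)/(2 + b))
t(x, Z) = 3*sqrt(Z**2 + x**2)/2 (t(x, Z) = 3*sqrt(x**2 + Z**2)/2 = 3*sqrt(Z**2 + x**2)/2)
1/(t(13, G(5, -3)) + 663) = 1/(3*sqrt(((7 - 1*5 + 7*(-3))/(2 - 3))**2 + 13**2)/2 + 663) = 1/(3*sqrt(((7 - 5 - 21)/(-1))**2 + 169)/2 + 663) = 1/(3*sqrt((-1*(-19))**2 + 169)/2 + 663) = 1/(3*sqrt(19**2 + 169)/2 + 663) = 1/(3*sqrt(361 + 169)/2 + 663) = 1/(3*sqrt(530)/2 + 663) = 1/(663 + 3*sqrt(530)/2)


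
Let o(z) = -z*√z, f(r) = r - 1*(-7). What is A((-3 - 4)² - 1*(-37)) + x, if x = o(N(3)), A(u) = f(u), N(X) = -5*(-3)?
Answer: 93 - 15*√15 ≈ 34.905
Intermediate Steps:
f(r) = 7 + r (f(r) = r + 7 = 7 + r)
N(X) = 15
A(u) = 7 + u
o(z) = -z^(3/2)
x = -15*√15 (x = -15^(3/2) = -15*√15 ≈ -58.095)
A((-3 - 4)² - 1*(-37)) + x = (7 + ((-3 - 4)² - 1*(-37))) - 15*√15 = (7 + ((-7)² + 37)) - 15*√15 = (7 + (49 + 37)) - 15*√15 = (7 + 86) - 15*√15 = 93 - 15*√15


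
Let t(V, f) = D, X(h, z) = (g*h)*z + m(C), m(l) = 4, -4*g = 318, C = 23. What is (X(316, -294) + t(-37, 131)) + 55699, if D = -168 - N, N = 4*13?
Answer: 7441351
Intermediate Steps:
g = -159/2 (g = -1/4*318 = -159/2 ≈ -79.500)
N = 52
X(h, z) = 4 - 159*h*z/2 (X(h, z) = (-159*h/2)*z + 4 = -159*h*z/2 + 4 = 4 - 159*h*z/2)
D = -220 (D = -168 - 1*52 = -168 - 52 = -220)
t(V, f) = -220
(X(316, -294) + t(-37, 131)) + 55699 = ((4 - 159/2*316*(-294)) - 220) + 55699 = ((4 + 7385868) - 220) + 55699 = (7385872 - 220) + 55699 = 7385652 + 55699 = 7441351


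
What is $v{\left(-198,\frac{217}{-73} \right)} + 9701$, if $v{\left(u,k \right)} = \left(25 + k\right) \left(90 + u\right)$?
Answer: $\frac{534509}{73} \approx 7322.0$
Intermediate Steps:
$v{\left(-198,\frac{217}{-73} \right)} + 9701 = \left(2250 + 25 \left(-198\right) + 90 \frac{217}{-73} + \frac{217}{-73} \left(-198\right)\right) + 9701 = \left(2250 - 4950 + 90 \cdot 217 \left(- \frac{1}{73}\right) + 217 \left(- \frac{1}{73}\right) \left(-198\right)\right) + 9701 = \left(2250 - 4950 + 90 \left(- \frac{217}{73}\right) - - \frac{42966}{73}\right) + 9701 = \left(2250 - 4950 - \frac{19530}{73} + \frac{42966}{73}\right) + 9701 = - \frac{173664}{73} + 9701 = \frac{534509}{73}$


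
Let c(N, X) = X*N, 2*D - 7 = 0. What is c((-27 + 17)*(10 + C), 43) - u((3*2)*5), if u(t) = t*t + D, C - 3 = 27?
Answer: -36207/2 ≈ -18104.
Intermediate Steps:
C = 30 (C = 3 + 27 = 30)
D = 7/2 (D = 7/2 + (½)*0 = 7/2 + 0 = 7/2 ≈ 3.5000)
c(N, X) = N*X
u(t) = 7/2 + t² (u(t) = t*t + 7/2 = t² + 7/2 = 7/2 + t²)
c((-27 + 17)*(10 + C), 43) - u((3*2)*5) = ((-27 + 17)*(10 + 30))*43 - (7/2 + ((3*2)*5)²) = -10*40*43 - (7/2 + (6*5)²) = -400*43 - (7/2 + 30²) = -17200 - (7/2 + 900) = -17200 - 1*1807/2 = -17200 - 1807/2 = -36207/2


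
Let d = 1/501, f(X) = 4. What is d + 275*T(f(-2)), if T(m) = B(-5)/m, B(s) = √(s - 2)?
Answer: 1/501 + 275*I*√7/4 ≈ 0.001996 + 181.9*I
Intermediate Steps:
B(s) = √(-2 + s)
T(m) = I*√7/m (T(m) = √(-2 - 5)/m = √(-7)/m = (I*√7)/m = I*√7/m)
d = 1/501 ≈ 0.0019960
d + 275*T(f(-2)) = 1/501 + 275*(I*√7/4) = 1/501 + 275*I*√7/4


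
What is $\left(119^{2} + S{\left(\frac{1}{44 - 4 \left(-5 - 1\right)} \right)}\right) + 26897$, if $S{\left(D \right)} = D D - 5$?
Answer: $\frac{189829073}{4624} \approx 41053.0$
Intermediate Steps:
$S{\left(D \right)} = -5 + D^{2}$ ($S{\left(D \right)} = D^{2} - 5 = -5 + D^{2}$)
$\left(119^{2} + S{\left(\frac{1}{44 - 4 \left(-5 - 1\right)} \right)}\right) + 26897 = \left(119^{2} - \left(5 - \left(\frac{1}{44 - 4 \left(-5 - 1\right)}\right)^{2}\right)\right) + 26897 = \left(14161 - \left(5 - \left(\frac{1}{44 - -24}\right)^{2}\right)\right) + 26897 = \left(14161 - \left(5 - \left(\frac{1}{44 + 24}\right)^{2}\right)\right) + 26897 = \left(14161 - \left(5 - \left(\frac{1}{68}\right)^{2}\right)\right) + 26897 = \left(14161 + \left(-5 + \frac{1}{4624}\right)\right) + 26897 = \left(14161 - \frac{23119}{4624}\right) + 26897 = \frac{65457345}{4624} + 26897 = \frac{189829073}{4624}$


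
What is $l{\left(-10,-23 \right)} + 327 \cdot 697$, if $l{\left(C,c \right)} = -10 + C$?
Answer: $227899$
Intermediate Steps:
$l{\left(-10,-23 \right)} + 327 \cdot 697 = \left(-10 - 10\right) + 327 \cdot 697 = -20 + 227919 = 227899$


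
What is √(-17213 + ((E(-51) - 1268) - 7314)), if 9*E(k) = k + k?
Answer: I*√232257/3 ≈ 160.64*I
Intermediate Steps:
E(k) = 2*k/9 (E(k) = (k + k)/9 = (2*k)/9 = 2*k/9)
√(-17213 + ((E(-51) - 1268) - 7314)) = √(-17213 + (((2/9)*(-51) - 1268) - 7314)) = √(-17213 + ((-34/3 - 1268) - 7314)) = √(-17213 + (-3838/3 - 7314)) = √(-17213 - 25780/3) = √(-77419/3) = I*√232257/3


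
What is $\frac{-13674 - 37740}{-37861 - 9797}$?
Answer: $\frac{8569}{7943} \approx 1.0788$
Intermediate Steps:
$\frac{-13674 - 37740}{-37861 - 9797} = - \frac{51414}{-47658} = \left(-51414\right) \left(- \frac{1}{47658}\right) = \frac{8569}{7943}$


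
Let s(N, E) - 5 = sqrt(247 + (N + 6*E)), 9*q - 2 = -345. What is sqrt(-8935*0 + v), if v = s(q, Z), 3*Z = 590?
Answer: sqrt(45 + 150*sqrt(5))/3 ≈ 6.5014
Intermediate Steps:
Z = 590/3 (Z = (1/3)*590 = 590/3 ≈ 196.67)
q = -343/9 (q = 2/9 + (1/9)*(-345) = 2/9 - 115/3 = -343/9 ≈ -38.111)
s(N, E) = 5 + sqrt(247 + N + 6*E) (s(N, E) = 5 + sqrt(247 + (N + 6*E)) = 5 + sqrt(247 + N + 6*E))
v = 5 + 50*sqrt(5)/3 (v = 5 + sqrt(247 - 343/9 + 6*(590/3)) = 5 + sqrt(247 - 343/9 + 1180) = 5 + sqrt(12500/9) = 5 + 50*sqrt(5)/3 ≈ 42.268)
sqrt(-8935*0 + v) = sqrt(-8935*0 + (5 + 50*sqrt(5)/3)) = sqrt(0 + (5 + 50*sqrt(5)/3)) = sqrt(5 + 50*sqrt(5)/3)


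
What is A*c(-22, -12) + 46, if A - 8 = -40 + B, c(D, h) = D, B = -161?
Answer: 4292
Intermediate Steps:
A = -193 (A = 8 + (-40 - 161) = 8 - 201 = -193)
A*c(-22, -12) + 46 = -193*(-22) + 46 = 4246 + 46 = 4292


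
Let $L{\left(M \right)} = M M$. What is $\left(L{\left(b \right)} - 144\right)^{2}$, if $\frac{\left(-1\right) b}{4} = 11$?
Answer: $3211264$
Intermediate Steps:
$b = -44$ ($b = \left(-4\right) 11 = -44$)
$L{\left(M \right)} = M^{2}$
$\left(L{\left(b \right)} - 144\right)^{2} = \left(\left(-44\right)^{2} - 144\right)^{2} = \left(1936 - 144\right)^{2} = 1792^{2} = 3211264$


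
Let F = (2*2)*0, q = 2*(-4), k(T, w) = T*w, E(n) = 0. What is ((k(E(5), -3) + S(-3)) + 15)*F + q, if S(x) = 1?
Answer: -8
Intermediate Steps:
q = -8
F = 0 (F = 4*0 = 0)
((k(E(5), -3) + S(-3)) + 15)*F + q = ((0*(-3) + 1) + 15)*0 - 8 = ((0 + 1) + 15)*0 - 8 = (1 + 15)*0 - 8 = 16*0 - 8 = 0 - 8 = -8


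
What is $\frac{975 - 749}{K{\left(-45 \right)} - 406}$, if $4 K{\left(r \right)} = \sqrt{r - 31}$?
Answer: $- \frac{367024}{659363} - \frac{452 i \sqrt{19}}{659363} \approx -0.55663 - 0.0029881 i$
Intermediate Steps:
$K{\left(r \right)} = \frac{\sqrt{-31 + r}}{4}$ ($K{\left(r \right)} = \frac{\sqrt{r - 31}}{4} = \frac{\sqrt{-31 + r}}{4}$)
$\frac{975 - 749}{K{\left(-45 \right)} - 406} = \frac{975 - 749}{\frac{\sqrt{-31 - 45}}{4} - 406} = \frac{226}{\frac{\sqrt{-76}}{4} - 406} = \frac{226}{\frac{2 i \sqrt{19}}{4} - 406} = \frac{226}{\frac{i \sqrt{19}}{2} - 406} = \frac{226}{-406 + \frac{i \sqrt{19}}{2}}$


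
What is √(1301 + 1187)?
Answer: 2*√622 ≈ 49.880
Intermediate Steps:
√(1301 + 1187) = √2488 = 2*√622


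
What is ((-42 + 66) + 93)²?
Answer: 13689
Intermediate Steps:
((-42 + 66) + 93)² = (24 + 93)² = 117² = 13689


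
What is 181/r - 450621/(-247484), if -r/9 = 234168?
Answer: 237411092587/130393874952 ≈ 1.8207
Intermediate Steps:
r = -2107512 (r = -9*234168 = -2107512)
181/r - 450621/(-247484) = 181/(-2107512) - 450621/(-247484) = 181*(-1/2107512) - 450621*(-1/247484) = -181/2107512 + 450621/247484 = 237411092587/130393874952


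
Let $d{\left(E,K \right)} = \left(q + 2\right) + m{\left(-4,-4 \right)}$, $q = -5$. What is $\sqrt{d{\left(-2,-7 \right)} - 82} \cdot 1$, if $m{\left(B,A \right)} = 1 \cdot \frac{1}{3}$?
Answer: $\frac{i \sqrt{762}}{3} \approx 9.2014 i$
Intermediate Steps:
$m{\left(B,A \right)} = \frac{1}{3}$ ($m{\left(B,A \right)} = 1 \cdot \frac{1}{3} = \frac{1}{3}$)
$d{\left(E,K \right)} = - \frac{8}{3}$ ($d{\left(E,K \right)} = \left(-5 + 2\right) + \frac{1}{3} = -3 + \frac{1}{3} = - \frac{8}{3}$)
$\sqrt{d{\left(-2,-7 \right)} - 82} \cdot 1 = \sqrt{- \frac{8}{3} - 82} \cdot 1 = \sqrt{- \frac{254}{3}} \cdot 1 = \frac{i \sqrt{762}}{3} \cdot 1 = \frac{i \sqrt{762}}{3}$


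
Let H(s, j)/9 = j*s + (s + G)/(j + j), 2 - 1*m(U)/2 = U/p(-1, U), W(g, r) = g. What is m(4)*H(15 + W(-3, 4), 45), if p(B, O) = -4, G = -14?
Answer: 145794/5 ≈ 29159.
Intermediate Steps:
m(U) = 4 + U/2 (m(U) = 4 - 2*U/(-4) = 4 - 2*U*(-1)/4 = 4 - (-1)*U/2 = 4 + U/2)
H(s, j) = 9*j*s + 9*(-14 + s)/(2*j) (H(s, j) = 9*(j*s + (s - 14)/(j + j)) = 9*(j*s + (-14 + s)/((2*j))) = 9*(j*s + (-14 + s)*(1/(2*j))) = 9*(j*s + (-14 + s)/(2*j)) = 9*j*s + 9*(-14 + s)/(2*j))
m(4)*H(15 + W(-3, 4), 45) = (4 + (½)*4)*((9/2)*(-14 + (15 - 3) + 2*(15 - 3)*45²)/45) = (4 + 2)*((9/2)*(1/45)*(-14 + 12 + 2*12*2025)) = 6*((9/2)*(1/45)*(-14 + 12 + 48600)) = 6*((9/2)*(1/45)*48598) = 6*(24299/5) = 145794/5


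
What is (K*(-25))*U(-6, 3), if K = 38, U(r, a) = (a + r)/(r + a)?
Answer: -950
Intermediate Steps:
U(r, a) = 1 (U(r, a) = (a + r)/(a + r) = 1)
(K*(-25))*U(-6, 3) = (38*(-25))*1 = -950*1 = -950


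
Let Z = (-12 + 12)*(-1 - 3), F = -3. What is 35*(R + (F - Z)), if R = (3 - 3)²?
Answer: -105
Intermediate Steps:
Z = 0 (Z = 0*(-4) = 0)
R = 0 (R = 0² = 0)
35*(R + (F - Z)) = 35*(0 + (-3 - 1*0)) = 35*(0 + (-3 + 0)) = 35*(0 - 3) = 35*(-3) = -105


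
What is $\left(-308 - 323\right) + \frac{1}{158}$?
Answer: $- \frac{99697}{158} \approx -630.99$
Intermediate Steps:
$\left(-308 - 323\right) + \frac{1}{158} = -631 + \frac{1}{158} = - \frac{99697}{158}$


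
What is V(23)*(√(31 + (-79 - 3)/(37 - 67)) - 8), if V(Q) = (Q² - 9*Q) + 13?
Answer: -2680 + 67*√7590/3 ≈ -734.31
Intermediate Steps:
V(Q) = 13 + Q² - 9*Q
V(23)*(√(31 + (-79 - 3)/(37 - 67)) - 8) = (13 + 23² - 9*23)*(√(31 + (-79 - 3)/(37 - 67)) - 8) = (13 + 529 - 207)*(√(31 - 82/(-30)) - 8) = 335*(√(31 - 82*(-1/30)) - 8) = 335*(√(31 + 41/15) - 8) = 335*(√(506/15) - 8) = 335*(√7590/15 - 8) = 335*(-8 + √7590/15) = -2680 + 67*√7590/3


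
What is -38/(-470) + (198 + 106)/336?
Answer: 4864/4935 ≈ 0.98561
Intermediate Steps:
-38/(-470) + (198 + 106)/336 = -38*(-1/470) + 304*(1/336) = 19/235 + 19/21 = 4864/4935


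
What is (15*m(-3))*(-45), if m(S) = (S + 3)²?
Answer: 0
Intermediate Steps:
m(S) = (3 + S)²
(15*m(-3))*(-45) = (15*(3 - 3)²)*(-45) = (15*0²)*(-45) = (15*0)*(-45) = 0*(-45) = 0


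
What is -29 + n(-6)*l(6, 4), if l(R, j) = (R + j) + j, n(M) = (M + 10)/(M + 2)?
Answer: -43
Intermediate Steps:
n(M) = (10 + M)/(2 + M)
l(R, j) = R + 2*j
-29 + n(-6)*l(6, 4) = -29 + ((10 - 6)/(2 - 6))*(6 + 2*4) = -29 + (4/(-4))*(6 + 8) = -29 - 1/4*4*14 = -29 - 1*14 = -29 - 14 = -43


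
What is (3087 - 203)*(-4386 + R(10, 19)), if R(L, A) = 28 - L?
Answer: -12597312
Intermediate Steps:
(3087 - 203)*(-4386 + R(10, 19)) = (3087 - 203)*(-4386 + (28 - 1*10)) = 2884*(-4386 + (28 - 10)) = 2884*(-4386 + 18) = 2884*(-4368) = -12597312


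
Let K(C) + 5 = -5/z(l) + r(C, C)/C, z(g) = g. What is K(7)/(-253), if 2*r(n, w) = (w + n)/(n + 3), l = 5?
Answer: 59/2530 ≈ 0.023320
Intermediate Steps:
r(n, w) = (n + w)/(2*(3 + n)) (r(n, w) = ((w + n)/(n + 3))/2 = ((n + w)/(3 + n))/2 = (n + w)/(2*(3 + n)))
K(C) = -6 + 1/(3 + C) (K(C) = -5 + (-5/5 + ((C + C)/(2*(3 + C)))/C) = -5 + (-5*1/5 + ((2*C)/(2*(3 + C)))/C) = -5 + (-1 + (C/(3 + C))/C) = -5 + (-1 + 1/(3 + C)) = -6 + 1/(3 + C))
K(7)/(-253) = ((-17 - 6*7)/(3 + 7))/(-253) = -(-17 - 42)/(253*10) = -(-59)/2530 = -1/253*(-59/10) = 59/2530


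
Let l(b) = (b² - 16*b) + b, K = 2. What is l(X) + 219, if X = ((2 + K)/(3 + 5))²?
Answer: 3445/16 ≈ 215.31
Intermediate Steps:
X = ¼ (X = ((2 + 2)/(3 + 5))² = (4/8)² = (4*(⅛))² = (½)² = ¼ ≈ 0.25000)
l(b) = b² - 15*b
l(X) + 219 = (-15 + ¼)/4 + 219 = (¼)*(-59/4) + 219 = -59/16 + 219 = 3445/16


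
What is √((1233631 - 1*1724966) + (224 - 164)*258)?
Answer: I*√475855 ≈ 689.82*I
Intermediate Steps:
√((1233631 - 1*1724966) + (224 - 164)*258) = √((1233631 - 1724966) + 60*258) = √(-491335 + 15480) = √(-475855) = I*√475855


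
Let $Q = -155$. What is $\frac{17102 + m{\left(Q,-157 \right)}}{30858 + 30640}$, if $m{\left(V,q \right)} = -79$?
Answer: $\frac{17023}{61498} \approx 0.27681$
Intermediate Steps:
$\frac{17102 + m{\left(Q,-157 \right)}}{30858 + 30640} = \frac{17102 - 79}{30858 + 30640} = \frac{17023}{61498}$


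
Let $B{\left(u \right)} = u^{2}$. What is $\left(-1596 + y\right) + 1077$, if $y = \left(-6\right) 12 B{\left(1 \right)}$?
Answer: $-591$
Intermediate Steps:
$y = -72$ ($y = \left(-6\right) 12 \cdot 1^{2} = \left(-72\right) 1 = -72$)
$\left(-1596 + y\right) + 1077 = \left(-1596 - 72\right) + 1077 = -1668 + 1077 = -591$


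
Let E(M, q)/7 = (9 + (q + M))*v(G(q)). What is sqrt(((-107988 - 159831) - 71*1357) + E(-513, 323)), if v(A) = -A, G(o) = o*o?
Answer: sqrt(131820677) ≈ 11481.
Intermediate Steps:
G(o) = o**2
E(M, q) = -7*q**2*(9 + M + q) (E(M, q) = 7*((9 + (q + M))*(-q**2)) = 7*((9 + (M + q))*(-q**2)) = 7*((9 + M + q)*(-q**2)) = 7*(-q**2*(9 + M + q)) = -7*q**2*(9 + M + q))
sqrt(((-107988 - 159831) - 71*1357) + E(-513, 323)) = sqrt(((-107988 - 159831) - 71*1357) + 7*323**2*(-9 - 1*(-513) - 1*323)) = sqrt((-267819 - 96347) + 7*104329*(-9 + 513 - 323)) = sqrt(-364166 + 7*104329*181) = sqrt(-364166 + 132184843) = sqrt(131820677)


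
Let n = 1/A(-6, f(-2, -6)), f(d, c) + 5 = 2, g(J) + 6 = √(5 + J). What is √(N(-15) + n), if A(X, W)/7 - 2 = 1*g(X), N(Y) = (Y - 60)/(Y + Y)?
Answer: √(139706 - 476*I)/238 ≈ 1.5705 - 0.0026754*I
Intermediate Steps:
g(J) = -6 + √(5 + J)
f(d, c) = -3 (f(d, c) = -5 + 2 = -3)
N(Y) = (-60 + Y)/(2*Y) (N(Y) = (-60 + Y)/((2*Y)) = (-60 + Y)*(1/(2*Y)) = (-60 + Y)/(2*Y))
A(X, W) = -28 + 7*√(5 + X) (A(X, W) = 14 + 7*(1*(-6 + √(5 + X))) = 14 + 7*(-6 + √(5 + X)) = 14 + (-42 + 7*√(5 + X)) = -28 + 7*√(5 + X))
n = (-28 - 7*I)/833 (n = 1/(-28 + 7*√(5 - 6)) = 1/(-28 + 7*√(-1)) = 1/(-28 + 7*I) = (-28 - 7*I)/833 ≈ -0.033613 - 0.0084034*I)
√(N(-15) + n) = √((½)*(-60 - 15)/(-15) + (-4/119 - I/119)) = √((½)*(-1/15)*(-75) + (-4/119 - I/119)) = √(5/2 + (-4/119 - I/119)) = √(587/238 - I/119)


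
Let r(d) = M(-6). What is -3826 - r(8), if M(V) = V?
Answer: -3820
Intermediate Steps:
r(d) = -6
-3826 - r(8) = -3826 - 1*(-6) = -3826 + 6 = -3820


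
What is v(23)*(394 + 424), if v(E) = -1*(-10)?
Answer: 8180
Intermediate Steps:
v(E) = 10
v(23)*(394 + 424) = 10*(394 + 424) = 10*818 = 8180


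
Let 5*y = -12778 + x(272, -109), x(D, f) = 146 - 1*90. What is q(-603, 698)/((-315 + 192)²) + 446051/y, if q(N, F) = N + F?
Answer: -33740319305/192471138 ≈ -175.30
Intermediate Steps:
q(N, F) = F + N
x(D, f) = 56 (x(D, f) = 146 - 90 = 56)
y = -12722/5 (y = (-12778 + 56)/5 = (⅕)*(-12722) = -12722/5 ≈ -2544.4)
q(-603, 698)/((-315 + 192)²) + 446051/y = (698 - 603)/((-315 + 192)²) + 446051/(-12722/5) = 95/((-123)²) + 446051*(-5/12722) = 95/15129 - 2230255/12722 = -33740319305/192471138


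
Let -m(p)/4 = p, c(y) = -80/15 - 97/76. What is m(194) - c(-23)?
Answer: -175421/228 ≈ -769.39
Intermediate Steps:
c(y) = -1507/228 (c(y) = -80*1/15 - 97*1/76 = -16/3 - 97/76 = -1507/228)
m(p) = -4*p
m(194) - c(-23) = -4*194 - 1*(-1507/228) = -776 + 1507/228 = -175421/228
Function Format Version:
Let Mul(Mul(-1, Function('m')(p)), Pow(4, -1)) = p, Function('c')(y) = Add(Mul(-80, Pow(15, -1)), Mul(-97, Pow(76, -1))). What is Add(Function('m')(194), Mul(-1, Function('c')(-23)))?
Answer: Rational(-175421, 228) ≈ -769.39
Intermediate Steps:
Function('c')(y) = Rational(-1507, 228) (Function('c')(y) = Add(Mul(-80, Rational(1, 15)), Mul(-97, Rational(1, 76))) = Add(Rational(-16, 3), Rational(-97, 76)) = Rational(-1507, 228))
Function('m')(p) = Mul(-4, p)
Add(Function('m')(194), Mul(-1, Function('c')(-23))) = Add(Mul(-4, 194), Mul(-1, Rational(-1507, 228))) = Add(-776, Rational(1507, 228)) = Rational(-175421, 228)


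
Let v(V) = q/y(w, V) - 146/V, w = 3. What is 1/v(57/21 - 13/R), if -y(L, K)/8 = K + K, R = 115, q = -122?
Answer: -5584/297045 ≈ -0.018799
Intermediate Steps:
y(L, K) = -16*K (y(L, K) = -8*(K + K) = -16*K)
v(V) = -1107/(8*V) (v(V) = -122*(-1/(16*V)) - 146/V = -(-61)/(8*V) - 146/V = 61/(8*V) - 146/V = -1107/(8*V))
1/v(57/21 - 13/R) = 1/(-1107/(8*(57/21 - 13/115))) = 1/(-1107/(8*(57*(1/21) - 13*1/115))) = 1/(-1107/(8*(19/7 - 13/115))) = 1/(-1107/(8*2094/805)) = 1/(-1107/8*805/2094) = 1/(-297045/5584) = -5584/297045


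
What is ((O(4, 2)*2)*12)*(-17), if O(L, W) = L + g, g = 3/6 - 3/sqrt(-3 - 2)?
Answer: -1836 - 1224*I*sqrt(5)/5 ≈ -1836.0 - 547.39*I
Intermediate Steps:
g = 1/2 + 3*I*sqrt(5)/5 (g = 3*(1/6) - 3*(-I*sqrt(5)/5) = 1/2 - 3*(-I*sqrt(5)/5) = 1/2 - (-3)*I*sqrt(5)/5 = 1/2 + 3*I*sqrt(5)/5 ≈ 0.5 + 1.3416*I)
O(L, W) = 1/2 + L + 3*I*sqrt(5)/5 (O(L, W) = L + (1/2 + 3*I*sqrt(5)/5) = 1/2 + L + 3*I*sqrt(5)/5)
((O(4, 2)*2)*12)*(-17) = (((1/2 + 4 + 3*I*sqrt(5)/5)*2)*12)*(-17) = (((9/2 + 3*I*sqrt(5)/5)*2)*12)*(-17) = ((9 + 6*I*sqrt(5)/5)*12)*(-17) = (108 + 72*I*sqrt(5)/5)*(-17) = -1836 - 1224*I*sqrt(5)/5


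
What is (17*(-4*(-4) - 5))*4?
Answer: 748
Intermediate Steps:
(17*(-4*(-4) - 5))*4 = (17*(16 - 5))*4 = (17*11)*4 = 187*4 = 748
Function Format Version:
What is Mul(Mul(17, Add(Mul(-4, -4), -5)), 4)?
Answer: 748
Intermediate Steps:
Mul(Mul(17, Add(Mul(-4, -4), -5)), 4) = Mul(Mul(17, Add(16, -5)), 4) = Mul(Mul(17, 11), 4) = Mul(187, 4) = 748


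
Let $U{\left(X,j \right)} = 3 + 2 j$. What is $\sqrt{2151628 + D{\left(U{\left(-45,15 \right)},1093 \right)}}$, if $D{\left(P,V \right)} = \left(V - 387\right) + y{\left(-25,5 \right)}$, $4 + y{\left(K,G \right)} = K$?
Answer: $3 \sqrt{239145} \approx 1467.1$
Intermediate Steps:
$y{\left(K,G \right)} = -4 + K$
$D{\left(P,V \right)} = -416 + V$ ($D{\left(P,V \right)} = \left(V - 387\right) - 29 = \left(-387 + V\right) - 29 = -416 + V$)
$\sqrt{2151628 + D{\left(U{\left(-45,15 \right)},1093 \right)}} = \sqrt{2151628 + \left(-416 + 1093\right)} = \sqrt{2151628 + 677} = \sqrt{2152305} = 3 \sqrt{239145}$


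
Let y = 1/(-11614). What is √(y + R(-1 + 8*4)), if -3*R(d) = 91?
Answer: I*√36823708434/34842 ≈ 5.5076*I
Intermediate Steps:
R(d) = -91/3 (R(d) = -⅓*91 = -91/3)
y = -1/11614 ≈ -8.6103e-5
√(y + R(-1 + 8*4)) = √(-1/11614 - 91/3) = √(-1056877/34842) = I*√36823708434/34842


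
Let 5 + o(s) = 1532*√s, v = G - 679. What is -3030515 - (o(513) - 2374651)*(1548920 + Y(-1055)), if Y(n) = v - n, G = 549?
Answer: 3680345697805 - 7123087620*√57 ≈ 3.6266e+12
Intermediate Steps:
v = -130 (v = 549 - 679 = -130)
Y(n) = -130 - n
o(s) = -5 + 1532*√s
-3030515 - (o(513) - 2374651)*(1548920 + Y(-1055)) = -3030515 - ((-5 + 1532*√513) - 2374651)*(1548920 + (-130 - 1*(-1055))) = -3030515 - ((-5 + 1532*(3*√57)) - 2374651)*(1548920 + (-130 + 1055)) = -3030515 - ((-5 + 4596*√57) - 2374651)*(1548920 + 925) = -3030515 - (-2374656 + 4596*√57)*1549845 = -3030515 - (-3680348728320 + 7123087620*√57) = -3030515 + (3680348728320 - 7123087620*√57) = 3680345697805 - 7123087620*√57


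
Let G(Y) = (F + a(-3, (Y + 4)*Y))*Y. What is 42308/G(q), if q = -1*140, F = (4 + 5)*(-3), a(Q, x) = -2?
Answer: 1511/145 ≈ 10.421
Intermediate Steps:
F = -27 (F = 9*(-3) = -27)
q = -140
G(Y) = -29*Y (G(Y) = (-27 - 2)*Y = -29*Y)
42308/G(q) = 42308/((-29*(-140))) = 42308/4060 = 42308*(1/4060) = 1511/145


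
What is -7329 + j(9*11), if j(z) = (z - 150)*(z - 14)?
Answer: -11664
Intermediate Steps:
j(z) = (-150 + z)*(-14 + z)
-7329 + j(9*11) = -7329 + (2100 + (9*11)**2 - 1476*11) = -7329 + (2100 + 99**2 - 164*99) = -7329 + (2100 + 9801 - 16236) = -7329 - 4335 = -11664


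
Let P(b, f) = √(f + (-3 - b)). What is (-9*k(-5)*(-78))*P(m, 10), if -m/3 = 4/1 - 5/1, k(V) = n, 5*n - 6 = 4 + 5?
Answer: 4212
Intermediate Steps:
n = 3 (n = 6/5 + (4 + 5)/5 = 6/5 + (⅕)*9 = 6/5 + 9/5 = 3)
k(V) = 3
m = 3 (m = -3*(4/1 - 5/1) = -3*(4*1 - 5*1) = -3*(4 - 5) = -3*(-1) = 3)
P(b, f) = √(-3 + f - b)
(-9*k(-5)*(-78))*P(m, 10) = (-9*3*(-78))*√(-3 + 10 - 1*3) = (-27*(-78))*√(-3 + 10 - 3) = 2106*√4 = 2106*2 = 4212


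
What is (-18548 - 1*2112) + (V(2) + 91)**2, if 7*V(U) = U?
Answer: -604019/49 ≈ -12327.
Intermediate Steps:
V(U) = U/7
(-18548 - 1*2112) + (V(2) + 91)**2 = (-18548 - 1*2112) + ((1/7)*2 + 91)**2 = (-18548 - 2112) + (2/7 + 91)**2 = -20660 + (639/7)**2 = -20660 + 408321/49 = -604019/49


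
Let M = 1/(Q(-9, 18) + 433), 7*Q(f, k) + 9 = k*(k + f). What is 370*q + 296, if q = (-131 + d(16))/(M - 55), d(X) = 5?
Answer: 22252392/19457 ≈ 1143.7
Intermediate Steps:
Q(f, k) = -9/7 + k*(f + k)/7 (Q(f, k) = -9/7 + (k*(k + f))/7 = -9/7 + (k*(f + k))/7 = -9/7 + k*(f + k)/7)
M = 7/3184 (M = 1/((-9/7 + (⅐)*18² + (⅐)*(-9)*18) + 433) = 1/((-9/7 + (⅐)*324 - 162/7) + 433) = 1/((-9/7 + 324/7 - 162/7) + 433) = 1/(153/7 + 433) = 1/(3184/7) = 7/3184 ≈ 0.0021985)
q = 44576/19457 (q = (-131 + 5)/(7/3184 - 55) = -126/(-175113/3184) = -126*(-3184/175113) = 44576/19457 ≈ 2.2910)
370*q + 296 = 370*(44576/19457) + 296 = 16493120/19457 + 296 = 22252392/19457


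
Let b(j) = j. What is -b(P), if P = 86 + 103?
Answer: -189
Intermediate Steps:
P = 189
-b(P) = -1*189 = -189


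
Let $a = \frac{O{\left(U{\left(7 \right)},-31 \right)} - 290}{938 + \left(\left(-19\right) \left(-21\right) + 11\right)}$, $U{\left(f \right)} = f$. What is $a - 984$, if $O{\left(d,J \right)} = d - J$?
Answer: $- \frac{331671}{337} \approx -984.19$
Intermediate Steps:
$a = - \frac{63}{337}$ ($a = \frac{\left(7 - -31\right) - 290}{938 + \left(\left(-19\right) \left(-21\right) + 11\right)} = \frac{\left(7 + 31\right) - 290}{938 + \left(399 + 11\right)} = \frac{38 - 290}{938 + 410} = - \frac{252}{1348} = \left(-252\right) \frac{1}{1348} = - \frac{63}{337} \approx -0.18694$)
$a - 984 = - \frac{63}{337} - 984 = - \frac{331671}{337}$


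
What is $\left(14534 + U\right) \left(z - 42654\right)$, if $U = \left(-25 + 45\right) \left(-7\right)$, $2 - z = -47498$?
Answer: $69753324$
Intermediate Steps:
$z = 47500$ ($z = 2 - -47498 = 2 + 47498 = 47500$)
$U = -140$ ($U = 20 \left(-7\right) = -140$)
$\left(14534 + U\right) \left(z - 42654\right) = \left(14534 - 140\right) \left(47500 - 42654\right) = 14394 \cdot 4846 = 69753324$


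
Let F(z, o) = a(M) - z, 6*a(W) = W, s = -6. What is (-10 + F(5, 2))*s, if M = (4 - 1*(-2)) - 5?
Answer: 89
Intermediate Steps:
M = 1 (M = (4 + 2) - 5 = 6 - 5 = 1)
a(W) = W/6
F(z, o) = ⅙ - z (F(z, o) = (⅙)*1 - z = ⅙ - z)
(-10 + F(5, 2))*s = (-10 + (⅙ - 1*5))*(-6) = (-10 + (⅙ - 5))*(-6) = (-10 - 29/6)*(-6) = -89/6*(-6) = 89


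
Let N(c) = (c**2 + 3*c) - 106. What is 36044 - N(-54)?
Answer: 33396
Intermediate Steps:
N(c) = -106 + c**2 + 3*c
36044 - N(-54) = 36044 - (-106 + (-54)**2 + 3*(-54)) = 36044 - (-106 + 2916 - 162) = 36044 - 1*2648 = 36044 - 2648 = 33396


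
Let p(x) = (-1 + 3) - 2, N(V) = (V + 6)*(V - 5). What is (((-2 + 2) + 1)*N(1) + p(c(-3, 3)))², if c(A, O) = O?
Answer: 784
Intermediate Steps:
N(V) = (-5 + V)*(6 + V) (N(V) = (6 + V)*(-5 + V) = (-5 + V)*(6 + V))
p(x) = 0 (p(x) = 2 - 2 = 0)
(((-2 + 2) + 1)*N(1) + p(c(-3, 3)))² = (((-2 + 2) + 1)*(-30 + 1 + 1²) + 0)² = ((0 + 1)*(-30 + 1 + 1) + 0)² = (1*(-28) + 0)² = (-28 + 0)² = (-28)² = 784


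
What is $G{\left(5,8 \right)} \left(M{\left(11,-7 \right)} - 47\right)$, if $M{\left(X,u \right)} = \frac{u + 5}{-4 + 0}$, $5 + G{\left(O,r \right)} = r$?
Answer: $- \frac{279}{2} \approx -139.5$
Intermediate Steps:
$G{\left(O,r \right)} = -5 + r$
$M{\left(X,u \right)} = - \frac{5}{4} - \frac{u}{4}$ ($M{\left(X,u \right)} = \frac{5 + u}{-4} = \left(5 + u\right) \left(- \frac{1}{4}\right) = - \frac{5}{4} - \frac{u}{4}$)
$G{\left(5,8 \right)} \left(M{\left(11,-7 \right)} - 47\right) = \left(-5 + 8\right) \left(\left(- \frac{5}{4} - - \frac{7}{4}\right) - 47\right) = 3 \left(\left(- \frac{5}{4} + \frac{7}{4}\right) - 47\right) = 3 \left(\frac{1}{2} - 47\right) = 3 \left(- \frac{93}{2}\right) = - \frac{279}{2}$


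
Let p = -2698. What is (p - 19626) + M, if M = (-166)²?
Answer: 5232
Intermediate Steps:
M = 27556
(p - 19626) + M = (-2698 - 19626) + 27556 = -22324 + 27556 = 5232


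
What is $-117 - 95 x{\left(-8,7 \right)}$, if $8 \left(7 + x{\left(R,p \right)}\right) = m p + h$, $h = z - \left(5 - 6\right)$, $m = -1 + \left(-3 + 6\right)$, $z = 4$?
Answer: $\frac{2579}{8} \approx 322.38$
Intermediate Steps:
$m = 2$ ($m = -1 + 3 = 2$)
$h = 5$ ($h = 4 - \left(5 - 6\right) = 4 - -1 = 4 + 1 = 5$)
$x{\left(R,p \right)} = - \frac{51}{8} + \frac{p}{4}$ ($x{\left(R,p \right)} = -7 + \frac{2 p + 5}{8} = -7 + \frac{5 + 2 p}{8} = -7 + \left(\frac{5}{8} + \frac{p}{4}\right) = - \frac{51}{8} + \frac{p}{4}$)
$-117 - 95 x{\left(-8,7 \right)} = -117 - 95 \left(- \frac{51}{8} + \frac{1}{4} \cdot 7\right) = -117 - 95 \left(- \frac{51}{8} + \frac{7}{4}\right) = -117 - - \frac{3515}{8} = -117 + \frac{3515}{8} = \frac{2579}{8}$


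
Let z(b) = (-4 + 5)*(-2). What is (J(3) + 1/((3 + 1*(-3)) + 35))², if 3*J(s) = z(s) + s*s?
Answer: 61504/11025 ≈ 5.5786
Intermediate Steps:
z(b) = -2 (z(b) = 1*(-2) = -2)
J(s) = -⅔ + s²/3 (J(s) = (-2 + s*s)/3 = (-2 + s²)/3 = -⅔ + s²/3)
(J(3) + 1/((3 + 1*(-3)) + 35))² = ((-⅔ + (⅓)*3²) + 1/((3 + 1*(-3)) + 35))² = ((-⅔ + (⅓)*9) + 1/((3 - 3) + 35))² = ((-⅔ + 3) + 1/(0 + 35))² = (7/3 + 1/35)² = (248/105)² = 61504/11025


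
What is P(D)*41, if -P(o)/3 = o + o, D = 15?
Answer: -3690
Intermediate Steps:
P(o) = -6*o (P(o) = -3*(o + o) = -6*o)
P(D)*41 = -6*15*41 = -90*41 = -3690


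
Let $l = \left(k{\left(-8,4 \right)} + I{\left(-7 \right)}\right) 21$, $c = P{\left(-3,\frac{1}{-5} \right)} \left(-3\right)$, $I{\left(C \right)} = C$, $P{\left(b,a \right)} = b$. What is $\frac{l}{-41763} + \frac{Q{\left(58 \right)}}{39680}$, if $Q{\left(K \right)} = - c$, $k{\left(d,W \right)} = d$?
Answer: $\frac{4041111}{552385280} \approx 0.0073157$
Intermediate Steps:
$c = 9$ ($c = \left(-3\right) \left(-3\right) = 9$)
$l = -315$ ($l = \left(-8 - 7\right) 21 = \left(-15\right) 21 = -315$)
$Q{\left(K \right)} = -9$ ($Q{\left(K \right)} = \left(-1\right) 9 = -9$)
$\frac{l}{-41763} + \frac{Q{\left(58 \right)}}{39680} = - \frac{315}{-41763} - \frac{9}{39680} = \left(-315\right) \left(- \frac{1}{41763}\right) - \frac{9}{39680} = \frac{105}{13921} - \frac{9}{39680} = \frac{4041111}{552385280}$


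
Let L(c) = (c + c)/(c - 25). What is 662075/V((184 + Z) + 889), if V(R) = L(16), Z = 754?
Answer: -5958675/32 ≈ -1.8621e+5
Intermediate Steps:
L(c) = 2*c/(-25 + c) (L(c) = (2*c)/(-25 + c) = 2*c/(-25 + c))
V(R) = -32/9 (V(R) = 2*16/(-25 + 16) = 2*16/(-9) = 2*16*(-⅑) = -32/9)
662075/V((184 + Z) + 889) = 662075/(-32/9) = 662075*(-9/32) = -5958675/32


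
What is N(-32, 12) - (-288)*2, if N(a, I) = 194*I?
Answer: 2904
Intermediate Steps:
N(-32, 12) - (-288)*2 = 194*12 - (-288)*2 = 2328 - 1*(-576) = 2328 + 576 = 2904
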